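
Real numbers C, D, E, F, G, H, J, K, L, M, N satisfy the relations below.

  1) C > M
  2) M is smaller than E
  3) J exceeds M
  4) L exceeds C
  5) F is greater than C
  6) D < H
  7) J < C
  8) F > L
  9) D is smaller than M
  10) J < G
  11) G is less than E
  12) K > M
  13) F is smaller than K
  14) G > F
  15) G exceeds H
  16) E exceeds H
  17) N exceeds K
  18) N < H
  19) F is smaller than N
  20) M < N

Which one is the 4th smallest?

C

Piecing the relations together gives one ordering: D < M < J < C < L < F < K < N < H < G < E.
Counting 4 from the smallest end gives C.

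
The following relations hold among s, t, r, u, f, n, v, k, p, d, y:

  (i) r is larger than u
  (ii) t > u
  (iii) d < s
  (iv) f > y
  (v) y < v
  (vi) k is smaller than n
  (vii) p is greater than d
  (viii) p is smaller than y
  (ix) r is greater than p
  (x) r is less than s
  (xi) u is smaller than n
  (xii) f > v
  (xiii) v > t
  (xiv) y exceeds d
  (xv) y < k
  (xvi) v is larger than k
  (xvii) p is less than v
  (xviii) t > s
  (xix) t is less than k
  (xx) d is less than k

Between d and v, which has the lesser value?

d

The relevant relations are d < p; p < r; r < s; s < t; t < k; k < v.
Chaining these gives d < p < r < s < t < k < v.
So d < v; d is the smaller of the two.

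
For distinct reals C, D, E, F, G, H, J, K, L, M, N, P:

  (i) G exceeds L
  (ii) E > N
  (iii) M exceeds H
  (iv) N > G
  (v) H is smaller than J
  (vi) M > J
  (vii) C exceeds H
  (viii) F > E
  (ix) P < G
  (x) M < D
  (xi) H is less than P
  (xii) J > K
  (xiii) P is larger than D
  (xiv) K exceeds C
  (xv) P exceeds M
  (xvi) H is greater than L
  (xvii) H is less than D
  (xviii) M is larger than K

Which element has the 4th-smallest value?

K

Piecing the relations together gives one ordering: L < H < C < K < J < M < D < P < G < N < E < F.
The 4th smallest is K.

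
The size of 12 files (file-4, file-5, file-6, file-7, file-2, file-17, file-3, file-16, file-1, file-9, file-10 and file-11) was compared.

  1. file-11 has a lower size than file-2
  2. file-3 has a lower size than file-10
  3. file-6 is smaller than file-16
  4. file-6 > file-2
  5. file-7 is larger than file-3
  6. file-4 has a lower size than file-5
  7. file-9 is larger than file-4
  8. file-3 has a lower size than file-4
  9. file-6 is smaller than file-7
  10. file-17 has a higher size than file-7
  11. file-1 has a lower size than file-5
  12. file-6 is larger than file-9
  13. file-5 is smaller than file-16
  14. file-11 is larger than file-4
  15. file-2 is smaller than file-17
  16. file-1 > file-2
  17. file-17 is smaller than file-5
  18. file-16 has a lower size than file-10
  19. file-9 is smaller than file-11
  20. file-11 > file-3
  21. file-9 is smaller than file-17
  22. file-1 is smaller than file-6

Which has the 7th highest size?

file-1

Chaining the given pairs: file-3 < file-4 < file-9 < file-11 < file-2 < file-1 < file-6 < file-7 < file-17 < file-5 < file-16 < file-10.
The 7th largest is file-1.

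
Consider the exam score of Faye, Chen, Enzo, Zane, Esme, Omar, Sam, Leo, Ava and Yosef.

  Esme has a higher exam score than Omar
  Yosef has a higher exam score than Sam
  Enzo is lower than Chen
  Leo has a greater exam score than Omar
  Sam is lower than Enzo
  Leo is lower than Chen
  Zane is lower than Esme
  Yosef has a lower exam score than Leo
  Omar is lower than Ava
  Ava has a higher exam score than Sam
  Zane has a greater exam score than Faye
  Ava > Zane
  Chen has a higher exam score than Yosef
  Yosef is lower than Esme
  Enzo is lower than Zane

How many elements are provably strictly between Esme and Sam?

The relations place Sam below Esme. An element lies strictly between them when it is forced above Sam and also forced below Esme.
Above Sam: {Enzo, Yosef, Zane, Leo, Chen, Ava}. Below Esme: {Enzo, Omar, Yosef, Faye, Zane}.
Intersection: {Enzo, Yosef, Zane} — 3.

3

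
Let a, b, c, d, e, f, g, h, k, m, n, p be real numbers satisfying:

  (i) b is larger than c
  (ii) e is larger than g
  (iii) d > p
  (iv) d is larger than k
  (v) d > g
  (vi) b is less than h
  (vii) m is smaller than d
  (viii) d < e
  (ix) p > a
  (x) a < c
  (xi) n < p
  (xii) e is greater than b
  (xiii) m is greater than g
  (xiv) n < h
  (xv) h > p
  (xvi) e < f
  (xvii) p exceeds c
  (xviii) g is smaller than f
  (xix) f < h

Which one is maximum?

h

a is not greatest since a < c; c is not greatest since c < p; k is not greatest since k < d; g is not greatest since g < m; b is not greatest since b < e; n is not greatest since n < p; p is not greatest since p < h; m is not greatest since m < d; d is not greatest since d < e; e is not greatest since e < f; f is not greatest since f < h.
Only h has nothing above it, so h is the maximum.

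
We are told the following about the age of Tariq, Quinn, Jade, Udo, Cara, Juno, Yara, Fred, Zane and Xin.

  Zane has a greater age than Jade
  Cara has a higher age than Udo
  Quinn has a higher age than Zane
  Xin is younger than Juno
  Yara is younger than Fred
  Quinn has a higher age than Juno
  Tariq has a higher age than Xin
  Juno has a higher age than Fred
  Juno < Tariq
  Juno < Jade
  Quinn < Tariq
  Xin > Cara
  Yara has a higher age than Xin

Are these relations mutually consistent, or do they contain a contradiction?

Every relation is compatible with Udo < Cara < Xin < Yara < Fred < Juno < Jade < Zane < Quinn < Tariq; the set is consistent.

consistent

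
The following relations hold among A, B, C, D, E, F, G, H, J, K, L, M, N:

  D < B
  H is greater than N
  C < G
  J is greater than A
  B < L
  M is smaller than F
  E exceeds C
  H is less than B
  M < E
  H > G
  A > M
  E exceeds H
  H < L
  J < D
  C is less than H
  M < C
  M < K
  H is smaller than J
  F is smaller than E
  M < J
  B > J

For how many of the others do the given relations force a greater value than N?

6

The elements the relations force above N are H, J, D, E, B, L — no chain reaches any other.
That is 6.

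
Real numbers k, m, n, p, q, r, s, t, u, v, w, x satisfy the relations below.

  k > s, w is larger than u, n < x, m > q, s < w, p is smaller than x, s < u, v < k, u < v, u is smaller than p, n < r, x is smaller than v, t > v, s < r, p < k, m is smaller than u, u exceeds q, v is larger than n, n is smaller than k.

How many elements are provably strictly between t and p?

Chaining upward from p reaches: x, v, k.
Chaining downward from t reaches: s, q, m, u, n, x, v.
Strictly between p and t are those in both lists: x, v — 2 elements.

2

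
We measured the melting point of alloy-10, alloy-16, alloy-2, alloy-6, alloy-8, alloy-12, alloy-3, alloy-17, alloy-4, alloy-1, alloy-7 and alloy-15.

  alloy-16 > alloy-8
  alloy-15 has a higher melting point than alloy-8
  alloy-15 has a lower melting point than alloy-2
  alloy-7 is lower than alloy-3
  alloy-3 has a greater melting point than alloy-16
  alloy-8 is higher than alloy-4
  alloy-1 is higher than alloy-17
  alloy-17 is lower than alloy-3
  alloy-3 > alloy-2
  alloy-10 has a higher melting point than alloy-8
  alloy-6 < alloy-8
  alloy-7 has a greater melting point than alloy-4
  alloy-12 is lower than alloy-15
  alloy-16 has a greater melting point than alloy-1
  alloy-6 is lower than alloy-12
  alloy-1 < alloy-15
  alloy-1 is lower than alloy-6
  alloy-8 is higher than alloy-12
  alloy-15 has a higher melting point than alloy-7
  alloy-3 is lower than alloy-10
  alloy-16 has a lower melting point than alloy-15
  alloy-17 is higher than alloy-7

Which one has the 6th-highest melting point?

Piecing the relations together gives one ordering: alloy-4 < alloy-7 < alloy-17 < alloy-1 < alloy-6 < alloy-12 < alloy-8 < alloy-16 < alloy-15 < alloy-2 < alloy-3 < alloy-10.
The 6th largest is alloy-8.

alloy-8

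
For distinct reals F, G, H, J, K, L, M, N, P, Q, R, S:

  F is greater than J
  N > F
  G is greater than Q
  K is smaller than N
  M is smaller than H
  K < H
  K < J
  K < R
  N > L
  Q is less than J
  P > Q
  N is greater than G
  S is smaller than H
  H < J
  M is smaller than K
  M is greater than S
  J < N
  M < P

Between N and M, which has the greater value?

N

M < K < H < J < F < N, by transitivity through K, H, J, F.
So M < N; N is the larger of the two.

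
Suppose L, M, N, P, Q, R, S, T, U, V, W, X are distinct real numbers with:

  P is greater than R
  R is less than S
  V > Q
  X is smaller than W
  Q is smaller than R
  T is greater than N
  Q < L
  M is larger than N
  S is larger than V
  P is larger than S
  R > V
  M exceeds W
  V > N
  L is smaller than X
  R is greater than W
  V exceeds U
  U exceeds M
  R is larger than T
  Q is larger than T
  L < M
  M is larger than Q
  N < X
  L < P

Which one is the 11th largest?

T

The consecutive relations fix a unique order: N < T < Q < L < X < W < M < U < V < R < S < P.
The 11th largest is T.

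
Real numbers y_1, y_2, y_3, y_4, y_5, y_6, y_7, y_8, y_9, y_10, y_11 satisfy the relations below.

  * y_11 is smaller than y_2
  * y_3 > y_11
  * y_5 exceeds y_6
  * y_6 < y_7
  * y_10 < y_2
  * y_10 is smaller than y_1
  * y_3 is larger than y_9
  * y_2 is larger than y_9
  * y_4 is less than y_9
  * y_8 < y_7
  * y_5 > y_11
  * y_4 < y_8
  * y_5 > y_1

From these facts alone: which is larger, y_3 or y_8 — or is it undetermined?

undetermined

Following every chain through y_3: below y_3 we get y_4, y_9, y_11.
y_8 is not reached, and no chain runs the other way from y_8 to y_3.
So the given relations leave the order of y_3 and y_8 undetermined.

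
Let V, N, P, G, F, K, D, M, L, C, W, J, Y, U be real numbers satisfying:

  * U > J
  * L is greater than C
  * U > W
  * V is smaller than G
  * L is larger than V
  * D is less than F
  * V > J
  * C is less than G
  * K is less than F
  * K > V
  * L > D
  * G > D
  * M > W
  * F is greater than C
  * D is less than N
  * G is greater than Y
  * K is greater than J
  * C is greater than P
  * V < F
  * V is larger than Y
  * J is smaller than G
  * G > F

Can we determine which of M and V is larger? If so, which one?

undetermined

Following every chain through V: above V we get K, L, F, G; below V we get J, Y.
M is not reached, and no chain runs the other way from M to V.
So the given relations leave the order of V and M undetermined.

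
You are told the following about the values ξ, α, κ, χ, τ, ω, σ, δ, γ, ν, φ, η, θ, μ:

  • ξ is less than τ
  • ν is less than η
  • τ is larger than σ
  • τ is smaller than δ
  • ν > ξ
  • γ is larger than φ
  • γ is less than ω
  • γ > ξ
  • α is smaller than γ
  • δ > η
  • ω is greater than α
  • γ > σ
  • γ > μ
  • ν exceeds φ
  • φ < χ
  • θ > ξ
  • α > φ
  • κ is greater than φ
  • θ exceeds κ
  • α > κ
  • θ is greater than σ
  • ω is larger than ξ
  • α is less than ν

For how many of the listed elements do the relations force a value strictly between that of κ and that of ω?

2

Chaining upward from κ reaches: α, ν, γ, η, θ, δ.
Chaining downward from ω reaches: φ, ξ, α, μ, σ, γ.
Strictly between κ and ω are those in both lists: α, γ — 2 elements.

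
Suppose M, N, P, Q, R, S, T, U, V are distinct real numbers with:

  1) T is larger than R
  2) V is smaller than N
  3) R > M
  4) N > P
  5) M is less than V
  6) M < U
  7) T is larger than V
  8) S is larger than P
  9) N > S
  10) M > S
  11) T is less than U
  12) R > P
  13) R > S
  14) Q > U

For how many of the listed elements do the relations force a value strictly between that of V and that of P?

2

The relations place P below V. An element lies strictly between them when it is forced above P and also forced below V.
Above P: {S, M, R, T, N, U, Q}. Below V: {S, M}.
Intersection: {S, M} — 2.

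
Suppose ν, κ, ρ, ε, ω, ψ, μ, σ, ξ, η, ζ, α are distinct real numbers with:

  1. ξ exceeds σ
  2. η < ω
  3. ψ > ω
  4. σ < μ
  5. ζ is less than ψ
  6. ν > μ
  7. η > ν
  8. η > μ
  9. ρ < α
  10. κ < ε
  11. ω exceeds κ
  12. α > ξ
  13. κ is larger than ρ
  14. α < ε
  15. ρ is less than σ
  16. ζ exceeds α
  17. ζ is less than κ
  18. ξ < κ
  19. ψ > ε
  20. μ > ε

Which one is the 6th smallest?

Chaining the given pairs: ρ < σ < ξ < α < ζ < κ < ε < μ < ν < η < ω < ψ.
The 6th smallest is κ.

κ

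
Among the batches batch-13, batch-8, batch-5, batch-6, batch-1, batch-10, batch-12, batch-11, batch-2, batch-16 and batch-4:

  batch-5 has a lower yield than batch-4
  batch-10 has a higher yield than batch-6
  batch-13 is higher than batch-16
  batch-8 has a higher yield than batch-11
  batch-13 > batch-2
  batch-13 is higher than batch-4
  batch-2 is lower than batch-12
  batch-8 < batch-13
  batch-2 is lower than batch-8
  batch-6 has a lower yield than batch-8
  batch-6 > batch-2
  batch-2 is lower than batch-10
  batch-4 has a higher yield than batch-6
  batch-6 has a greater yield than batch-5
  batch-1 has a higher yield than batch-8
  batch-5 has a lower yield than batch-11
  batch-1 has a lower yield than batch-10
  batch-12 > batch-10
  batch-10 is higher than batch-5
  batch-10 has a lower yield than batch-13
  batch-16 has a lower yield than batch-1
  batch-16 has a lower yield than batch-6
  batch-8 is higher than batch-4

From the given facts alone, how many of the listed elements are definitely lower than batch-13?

Directly below batch-13: batch-2, batch-16, batch-4, batch-8, batch-10.
One step further: batch-5, batch-11, batch-6, batch-1 (9 so far).
Nothing else is reachable below batch-13; 9 in all.

9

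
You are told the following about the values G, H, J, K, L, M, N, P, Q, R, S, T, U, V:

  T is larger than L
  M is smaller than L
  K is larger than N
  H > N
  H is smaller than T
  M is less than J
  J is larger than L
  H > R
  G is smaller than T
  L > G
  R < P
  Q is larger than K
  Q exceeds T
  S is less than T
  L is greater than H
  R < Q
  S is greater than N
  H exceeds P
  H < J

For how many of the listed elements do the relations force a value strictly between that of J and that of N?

2

Chaining upward from N reaches: H, L, S, K, T, Q.
Chaining downward from J reaches: M, R, P, G, H, L.
Strictly between N and J are those in both lists: H, L — 2 elements.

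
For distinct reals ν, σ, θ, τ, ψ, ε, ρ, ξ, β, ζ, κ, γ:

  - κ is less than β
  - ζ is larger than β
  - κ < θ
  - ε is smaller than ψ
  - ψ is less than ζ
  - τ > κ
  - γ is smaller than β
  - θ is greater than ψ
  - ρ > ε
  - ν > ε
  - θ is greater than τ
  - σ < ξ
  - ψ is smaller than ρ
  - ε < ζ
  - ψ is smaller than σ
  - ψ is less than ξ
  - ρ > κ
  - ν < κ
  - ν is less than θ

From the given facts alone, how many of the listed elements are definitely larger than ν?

6

From ν the given relations immediately reach κ, θ.
From those, τ, β, ρ — 5 in total.
From those, ζ — 6 in total.
Nothing else is reachable above ν; 6 in all.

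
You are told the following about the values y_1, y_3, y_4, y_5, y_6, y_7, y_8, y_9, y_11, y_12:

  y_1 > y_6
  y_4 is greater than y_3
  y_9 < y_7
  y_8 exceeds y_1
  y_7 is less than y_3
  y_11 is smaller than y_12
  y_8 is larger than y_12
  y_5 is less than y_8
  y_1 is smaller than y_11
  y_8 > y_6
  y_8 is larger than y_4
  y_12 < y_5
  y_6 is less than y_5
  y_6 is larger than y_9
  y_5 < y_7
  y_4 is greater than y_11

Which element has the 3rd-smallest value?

Chaining the given pairs: y_9 < y_6 < y_1 < y_11 < y_12 < y_5 < y_7 < y_3 < y_4 < y_8.
Counting 3 from the smallest end gives y_1.

y_1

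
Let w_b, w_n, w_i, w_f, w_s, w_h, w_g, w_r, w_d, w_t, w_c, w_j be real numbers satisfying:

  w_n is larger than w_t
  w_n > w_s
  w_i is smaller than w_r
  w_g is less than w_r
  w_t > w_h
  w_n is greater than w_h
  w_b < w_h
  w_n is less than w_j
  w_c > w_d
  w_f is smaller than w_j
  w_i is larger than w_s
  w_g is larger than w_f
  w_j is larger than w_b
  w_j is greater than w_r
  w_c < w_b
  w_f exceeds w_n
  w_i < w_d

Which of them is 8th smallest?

w_n

The consecutive relations fix a unique order: w_s < w_i < w_d < w_c < w_b < w_h < w_t < w_n < w_f < w_g < w_r < w_j.
Counting 8 from the smallest end gives w_n.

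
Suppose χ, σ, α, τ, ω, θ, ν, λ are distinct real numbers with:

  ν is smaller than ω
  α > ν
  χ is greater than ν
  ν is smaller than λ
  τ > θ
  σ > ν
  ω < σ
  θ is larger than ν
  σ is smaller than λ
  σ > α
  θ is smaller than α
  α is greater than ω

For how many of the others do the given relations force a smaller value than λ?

Directly below λ: ν, σ.
One step further: ω, α (4 so far).
One step further: θ (5 so far).
No other element is forced below λ by the given relations, so the count is 5.

5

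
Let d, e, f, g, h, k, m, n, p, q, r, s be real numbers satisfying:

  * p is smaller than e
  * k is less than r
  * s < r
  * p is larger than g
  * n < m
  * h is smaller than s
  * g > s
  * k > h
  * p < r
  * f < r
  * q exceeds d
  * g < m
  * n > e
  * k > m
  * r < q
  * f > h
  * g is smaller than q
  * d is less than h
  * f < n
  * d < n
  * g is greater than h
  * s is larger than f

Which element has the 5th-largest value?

n

The consecutive relations fix a unique order: d < h < f < s < g < p < e < n < m < k < r < q.
The 5th largest is n.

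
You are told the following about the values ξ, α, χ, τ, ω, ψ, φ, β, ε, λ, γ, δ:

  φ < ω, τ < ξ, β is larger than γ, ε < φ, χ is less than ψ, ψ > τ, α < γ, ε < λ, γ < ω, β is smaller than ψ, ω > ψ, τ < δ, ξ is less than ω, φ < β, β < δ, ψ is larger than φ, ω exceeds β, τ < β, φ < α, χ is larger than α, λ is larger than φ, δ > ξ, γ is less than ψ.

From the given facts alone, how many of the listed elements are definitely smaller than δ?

Directly below δ: τ, ξ, β.
One step further: φ, γ (5 so far).
One step further: ε, α (7 so far).
Nothing else is reachable below δ; 7 in all.

7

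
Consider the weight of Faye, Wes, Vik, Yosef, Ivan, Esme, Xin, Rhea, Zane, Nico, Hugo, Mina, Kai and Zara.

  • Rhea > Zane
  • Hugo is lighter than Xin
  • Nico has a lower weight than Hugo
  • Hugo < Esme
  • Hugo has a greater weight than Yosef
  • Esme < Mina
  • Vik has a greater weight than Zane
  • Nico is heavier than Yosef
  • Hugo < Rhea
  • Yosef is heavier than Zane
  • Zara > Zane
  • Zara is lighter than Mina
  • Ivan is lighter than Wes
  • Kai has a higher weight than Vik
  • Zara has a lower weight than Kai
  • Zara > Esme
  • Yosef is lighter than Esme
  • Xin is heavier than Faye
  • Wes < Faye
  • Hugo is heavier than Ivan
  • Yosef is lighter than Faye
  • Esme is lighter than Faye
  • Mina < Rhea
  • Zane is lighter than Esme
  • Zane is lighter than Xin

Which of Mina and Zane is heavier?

Mina

Following the relations from Zane: Zane < Yosef < Nico < Hugo < Esme < Zara < Mina.
So Zane < Mina; Mina is the heavier of the two.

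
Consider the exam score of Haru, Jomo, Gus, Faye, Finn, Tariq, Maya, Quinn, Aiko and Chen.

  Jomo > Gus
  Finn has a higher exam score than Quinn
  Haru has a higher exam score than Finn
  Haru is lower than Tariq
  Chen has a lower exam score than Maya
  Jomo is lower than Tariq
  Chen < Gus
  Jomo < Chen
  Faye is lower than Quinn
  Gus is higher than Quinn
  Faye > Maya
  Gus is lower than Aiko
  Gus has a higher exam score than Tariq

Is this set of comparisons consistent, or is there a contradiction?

inconsistent

Chaining the given relations yields Jomo < Chen < Maya < Faye < Quinn < Finn < Haru < Tariq < Gus, so Jomo < Gus. But one relation states Gus < Jomo. These cannot both hold.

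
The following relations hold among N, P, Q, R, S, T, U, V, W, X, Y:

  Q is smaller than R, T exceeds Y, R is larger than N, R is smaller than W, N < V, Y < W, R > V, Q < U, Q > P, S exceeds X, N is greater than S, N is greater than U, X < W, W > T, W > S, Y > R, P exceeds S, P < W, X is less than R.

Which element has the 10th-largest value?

Piecing the relations together gives one ordering: X < S < P < Q < U < N < V < R < Y < T < W.
The 10th largest is S.

S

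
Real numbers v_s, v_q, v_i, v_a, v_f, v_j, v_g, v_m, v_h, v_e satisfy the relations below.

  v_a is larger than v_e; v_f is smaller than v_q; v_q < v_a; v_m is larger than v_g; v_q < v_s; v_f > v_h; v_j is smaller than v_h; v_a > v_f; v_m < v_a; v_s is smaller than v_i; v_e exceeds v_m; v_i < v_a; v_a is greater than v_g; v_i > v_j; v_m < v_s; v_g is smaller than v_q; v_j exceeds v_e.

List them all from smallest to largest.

Each adjacent pair is fixed by a given relation: v_g < v_m; v_m < v_e; v_e < v_j; v_j < v_h; v_h < v_f; v_f < v_q; v_q < v_s; v_s < v_i; v_i < v_a. Chaining them end to end gives the full order.

v_g < v_m < v_e < v_j < v_h < v_f < v_q < v_s < v_i < v_a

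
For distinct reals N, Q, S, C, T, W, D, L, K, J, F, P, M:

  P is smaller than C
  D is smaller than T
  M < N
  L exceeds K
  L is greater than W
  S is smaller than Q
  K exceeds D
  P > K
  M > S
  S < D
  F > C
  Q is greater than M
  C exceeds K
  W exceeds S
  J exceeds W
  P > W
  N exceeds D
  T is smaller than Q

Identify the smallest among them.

W is not least since S < W; M is not least since S < M; D is not least since S < D; K is not least since D < K; P is not least since W < P; N is not least since M < N; C is not least since P < C; T is not least since D < T; F is not least since C < F; L is not least since K < L; Q is not least since S < Q; J is not least since W < J.
Only S has nothing below it, so S is the smallest.

S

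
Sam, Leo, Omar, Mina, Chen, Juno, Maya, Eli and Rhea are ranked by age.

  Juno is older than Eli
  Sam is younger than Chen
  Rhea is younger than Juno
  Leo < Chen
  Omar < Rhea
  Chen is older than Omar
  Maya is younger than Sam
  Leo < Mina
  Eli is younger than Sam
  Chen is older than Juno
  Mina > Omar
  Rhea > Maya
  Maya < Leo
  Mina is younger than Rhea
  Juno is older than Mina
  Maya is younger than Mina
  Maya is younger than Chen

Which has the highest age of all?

Omar is not greatest since Omar < Rhea; Maya is not greatest since Maya < Mina; Eli is not greatest since Eli < Sam; Leo is not greatest since Leo < Chen; Sam is not greatest since Sam < Chen; Mina is not greatest since Mina < Juno; Rhea is not greatest since Rhea < Juno; Juno is not greatest since Juno < Chen.
Only Chen has nothing above it, so Chen is the highest age.

Chen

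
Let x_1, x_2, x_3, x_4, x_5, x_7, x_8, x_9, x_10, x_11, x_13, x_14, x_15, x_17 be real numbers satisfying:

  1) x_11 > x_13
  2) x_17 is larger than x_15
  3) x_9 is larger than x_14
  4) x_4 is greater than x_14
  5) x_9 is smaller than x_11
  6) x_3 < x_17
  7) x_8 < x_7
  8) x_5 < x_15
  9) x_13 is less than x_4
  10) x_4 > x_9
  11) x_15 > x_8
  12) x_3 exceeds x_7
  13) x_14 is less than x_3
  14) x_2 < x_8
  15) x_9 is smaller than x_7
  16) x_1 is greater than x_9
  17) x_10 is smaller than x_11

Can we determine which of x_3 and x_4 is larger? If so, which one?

Following every chain through x_3: above x_3 we get x_17; below x_3 we get x_14, x_9, x_2, x_8, x_7.
x_4 is not reached, and no chain runs the other way from x_4 to x_3.
So the given relations leave the order of x_3 and x_4 undetermined.

undetermined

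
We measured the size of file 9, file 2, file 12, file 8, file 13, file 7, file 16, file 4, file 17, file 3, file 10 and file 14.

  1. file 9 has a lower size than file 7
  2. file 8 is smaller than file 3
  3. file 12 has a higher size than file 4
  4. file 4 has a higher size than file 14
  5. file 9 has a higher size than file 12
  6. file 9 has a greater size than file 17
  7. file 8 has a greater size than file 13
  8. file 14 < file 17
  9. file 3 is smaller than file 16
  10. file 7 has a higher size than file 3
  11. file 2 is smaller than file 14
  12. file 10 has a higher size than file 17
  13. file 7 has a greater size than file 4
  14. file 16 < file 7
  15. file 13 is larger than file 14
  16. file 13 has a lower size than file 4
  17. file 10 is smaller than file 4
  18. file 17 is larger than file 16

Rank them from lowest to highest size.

Each adjacent pair is fixed by a given relation: file 2 < file 14; file 14 < file 13; file 13 < file 8; file 8 < file 3; file 3 < file 16; file 16 < file 17; file 17 < file 10; file 10 < file 4; file 4 < file 12; file 12 < file 9; file 9 < file 7. Chaining them end to end gives the full order.

file 2 < file 14 < file 13 < file 8 < file 3 < file 16 < file 17 < file 10 < file 4 < file 12 < file 9 < file 7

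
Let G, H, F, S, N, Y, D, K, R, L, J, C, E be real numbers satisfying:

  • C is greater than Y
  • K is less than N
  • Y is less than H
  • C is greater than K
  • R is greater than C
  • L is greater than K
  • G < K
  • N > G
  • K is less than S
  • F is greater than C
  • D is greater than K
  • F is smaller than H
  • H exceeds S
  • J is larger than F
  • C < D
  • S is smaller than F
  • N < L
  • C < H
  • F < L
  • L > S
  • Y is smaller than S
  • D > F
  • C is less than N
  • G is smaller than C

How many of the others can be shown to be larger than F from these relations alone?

4

Directly above F: H, L, J, D.
Nothing else is reachable above F; 4 in all.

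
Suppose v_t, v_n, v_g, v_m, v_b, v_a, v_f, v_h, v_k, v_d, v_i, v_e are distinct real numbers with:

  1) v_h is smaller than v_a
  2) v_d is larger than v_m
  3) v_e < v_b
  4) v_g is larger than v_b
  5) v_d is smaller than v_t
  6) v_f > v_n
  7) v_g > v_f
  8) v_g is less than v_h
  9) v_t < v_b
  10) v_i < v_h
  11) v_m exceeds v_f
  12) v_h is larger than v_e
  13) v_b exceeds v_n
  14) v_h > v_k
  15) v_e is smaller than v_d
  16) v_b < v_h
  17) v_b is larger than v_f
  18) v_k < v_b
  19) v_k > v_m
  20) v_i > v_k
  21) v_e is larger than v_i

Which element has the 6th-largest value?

v_d

Chaining the given pairs: v_n < v_f < v_m < v_k < v_i < v_e < v_d < v_t < v_b < v_g < v_h < v_a.
The 6th largest is v_d.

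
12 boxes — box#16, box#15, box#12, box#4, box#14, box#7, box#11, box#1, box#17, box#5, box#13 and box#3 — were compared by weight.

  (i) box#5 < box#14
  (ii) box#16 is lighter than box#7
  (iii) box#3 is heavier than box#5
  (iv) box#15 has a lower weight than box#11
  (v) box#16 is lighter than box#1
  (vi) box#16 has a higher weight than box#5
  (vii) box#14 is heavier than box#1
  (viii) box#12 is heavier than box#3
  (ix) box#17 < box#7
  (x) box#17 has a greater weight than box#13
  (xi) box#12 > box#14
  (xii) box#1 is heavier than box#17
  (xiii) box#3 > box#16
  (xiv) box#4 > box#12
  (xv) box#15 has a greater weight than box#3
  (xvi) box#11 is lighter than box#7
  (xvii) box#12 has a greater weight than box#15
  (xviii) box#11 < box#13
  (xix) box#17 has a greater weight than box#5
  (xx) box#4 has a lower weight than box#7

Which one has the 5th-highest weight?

box#1

Chaining the given pairs: box#5 < box#16 < box#3 < box#15 < box#11 < box#13 < box#17 < box#1 < box#14 < box#12 < box#4 < box#7.
The 5th largest is box#1.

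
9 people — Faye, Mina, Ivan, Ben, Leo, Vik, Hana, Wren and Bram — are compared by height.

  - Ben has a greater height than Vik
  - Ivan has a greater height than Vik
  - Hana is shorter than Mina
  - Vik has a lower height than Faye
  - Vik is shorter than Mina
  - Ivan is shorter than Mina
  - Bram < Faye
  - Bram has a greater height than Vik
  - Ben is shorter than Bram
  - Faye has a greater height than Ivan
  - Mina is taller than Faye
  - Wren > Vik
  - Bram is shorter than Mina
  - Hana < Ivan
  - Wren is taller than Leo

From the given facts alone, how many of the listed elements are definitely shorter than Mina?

6

Directly below Mina: Hana, Vik, Ivan, Bram, Faye.
One step further: Ben (6 so far).
No other element is forced below Mina by the given relations, so the count is 6.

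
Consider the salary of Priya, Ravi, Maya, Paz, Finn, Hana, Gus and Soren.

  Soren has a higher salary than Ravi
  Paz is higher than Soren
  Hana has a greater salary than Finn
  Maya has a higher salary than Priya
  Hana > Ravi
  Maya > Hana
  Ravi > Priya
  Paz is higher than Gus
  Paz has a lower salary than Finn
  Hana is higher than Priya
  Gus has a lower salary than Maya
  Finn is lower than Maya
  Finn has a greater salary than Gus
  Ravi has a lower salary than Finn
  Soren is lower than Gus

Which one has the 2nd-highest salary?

Chaining the given pairs: Priya < Ravi < Soren < Gus < Paz < Finn < Hana < Maya.
Counting 2 from the largest end gives Hana.

Hana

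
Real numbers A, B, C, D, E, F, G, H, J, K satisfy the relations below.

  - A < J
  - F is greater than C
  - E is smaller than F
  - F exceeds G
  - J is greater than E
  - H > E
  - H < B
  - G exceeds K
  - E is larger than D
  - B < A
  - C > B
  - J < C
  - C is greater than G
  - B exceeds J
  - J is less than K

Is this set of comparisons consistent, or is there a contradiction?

inconsistent

Chaining the given relations yields B < A < J, so B < J. But one relation states J < B. These cannot both hold.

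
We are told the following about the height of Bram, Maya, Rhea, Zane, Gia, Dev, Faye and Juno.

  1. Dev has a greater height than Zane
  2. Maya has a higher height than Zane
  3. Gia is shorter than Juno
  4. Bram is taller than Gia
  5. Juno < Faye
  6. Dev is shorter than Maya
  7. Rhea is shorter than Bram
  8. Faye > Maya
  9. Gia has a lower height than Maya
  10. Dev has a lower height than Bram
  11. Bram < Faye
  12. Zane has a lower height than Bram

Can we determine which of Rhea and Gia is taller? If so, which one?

Following every chain through Gia: above Gia we get Juno, Maya, Bram, Faye.
Rhea is not reached, and no chain runs the other way from Rhea to Gia.
So the given relations leave the order of Gia and Rhea undetermined.

undetermined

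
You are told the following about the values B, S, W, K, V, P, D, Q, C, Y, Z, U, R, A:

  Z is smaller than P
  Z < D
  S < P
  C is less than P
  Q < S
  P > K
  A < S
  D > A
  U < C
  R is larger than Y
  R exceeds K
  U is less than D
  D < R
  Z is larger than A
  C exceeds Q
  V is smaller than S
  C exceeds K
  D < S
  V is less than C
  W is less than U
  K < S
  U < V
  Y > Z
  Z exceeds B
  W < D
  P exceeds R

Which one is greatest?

W is not greatest since W < U; A is not greatest since A < D; U is not greatest since U < V; B is not greatest since B < Z; Z is not greatest since Z < D; V is not greatest since V < C; Q is not greatest since Q < S; Y is not greatest since Y < R; K is not greatest since K < R; D is not greatest since D < S; C is not greatest since C < P; S is not greatest since S < P; R is not greatest since R < P.
Only P has nothing above it, so P is the greatest.

P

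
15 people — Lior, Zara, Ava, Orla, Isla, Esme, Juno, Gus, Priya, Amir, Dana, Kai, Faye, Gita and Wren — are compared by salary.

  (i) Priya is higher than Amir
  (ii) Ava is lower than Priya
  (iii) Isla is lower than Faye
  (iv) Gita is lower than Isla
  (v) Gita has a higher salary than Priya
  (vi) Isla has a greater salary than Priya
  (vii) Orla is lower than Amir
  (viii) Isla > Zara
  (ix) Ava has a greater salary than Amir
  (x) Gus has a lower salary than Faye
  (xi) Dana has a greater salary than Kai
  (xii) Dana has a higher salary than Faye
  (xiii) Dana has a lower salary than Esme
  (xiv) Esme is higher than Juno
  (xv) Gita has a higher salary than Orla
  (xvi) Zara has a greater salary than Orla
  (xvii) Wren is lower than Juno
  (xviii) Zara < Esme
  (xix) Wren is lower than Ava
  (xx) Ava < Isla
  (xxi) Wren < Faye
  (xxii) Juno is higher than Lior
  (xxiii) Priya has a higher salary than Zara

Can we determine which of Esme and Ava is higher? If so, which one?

Esme

Following the relations from Ava: Ava < Priya < Gita < Isla < Faye < Dana < Esme.
So Esme is higher.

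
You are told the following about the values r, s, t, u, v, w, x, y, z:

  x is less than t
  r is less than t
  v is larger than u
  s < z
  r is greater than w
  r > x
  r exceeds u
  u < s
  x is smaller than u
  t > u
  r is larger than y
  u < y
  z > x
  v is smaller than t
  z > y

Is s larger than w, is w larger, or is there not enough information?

undetermined

Following every chain through w: above w we get r, t.
s is not reached, and no chain runs the other way from s to w.
So the given relations leave the order of w and s undetermined.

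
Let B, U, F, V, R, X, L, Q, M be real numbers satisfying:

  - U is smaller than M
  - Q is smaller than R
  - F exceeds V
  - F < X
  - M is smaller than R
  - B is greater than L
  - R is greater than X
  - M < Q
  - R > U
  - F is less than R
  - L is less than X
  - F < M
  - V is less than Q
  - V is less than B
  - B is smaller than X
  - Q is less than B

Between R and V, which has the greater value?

R

V < F and F < M give V < M.
With M < Q: V < F < M < Q.
With Q < B: V < F < M < Q < B.
Then B < X extends the chain to X.
Then X < R extends the chain to R.
So V < R; R is the larger of the two.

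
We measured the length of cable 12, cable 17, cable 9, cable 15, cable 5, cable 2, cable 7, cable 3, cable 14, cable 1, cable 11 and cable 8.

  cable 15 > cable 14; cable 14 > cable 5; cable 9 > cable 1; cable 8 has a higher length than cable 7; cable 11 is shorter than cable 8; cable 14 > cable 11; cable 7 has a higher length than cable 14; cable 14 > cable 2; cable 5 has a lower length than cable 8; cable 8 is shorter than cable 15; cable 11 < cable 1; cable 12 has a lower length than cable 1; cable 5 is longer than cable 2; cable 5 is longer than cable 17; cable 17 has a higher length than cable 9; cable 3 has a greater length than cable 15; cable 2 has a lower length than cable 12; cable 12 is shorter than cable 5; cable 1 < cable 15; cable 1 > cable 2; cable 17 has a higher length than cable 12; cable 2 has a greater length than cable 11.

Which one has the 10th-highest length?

Piecing the relations together gives one ordering: cable 11 < cable 2 < cable 12 < cable 1 < cable 9 < cable 17 < cable 5 < cable 14 < cable 7 < cable 8 < cable 15 < cable 3.
Counting 10 from the largest end gives cable 12.

cable 12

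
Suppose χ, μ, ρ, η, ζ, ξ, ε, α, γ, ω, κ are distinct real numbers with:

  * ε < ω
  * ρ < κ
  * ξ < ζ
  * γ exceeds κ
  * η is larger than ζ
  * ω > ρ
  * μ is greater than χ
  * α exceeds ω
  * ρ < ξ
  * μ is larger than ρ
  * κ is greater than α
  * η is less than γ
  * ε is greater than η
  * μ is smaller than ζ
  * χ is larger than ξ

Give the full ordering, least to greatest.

Each adjacent pair is fixed by a given relation: ρ < ξ; ξ < χ; χ < μ; μ < ζ; ζ < η; η < ε; ε < ω; ω < α; α < κ; κ < γ. Chaining them end to end gives the full order.

ρ < ξ < χ < μ < ζ < η < ε < ω < α < κ < γ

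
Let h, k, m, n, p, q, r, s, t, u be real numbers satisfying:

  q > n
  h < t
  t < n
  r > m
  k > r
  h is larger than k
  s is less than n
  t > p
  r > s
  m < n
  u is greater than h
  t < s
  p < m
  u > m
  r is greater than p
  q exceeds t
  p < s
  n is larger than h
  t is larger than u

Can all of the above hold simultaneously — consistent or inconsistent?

inconsistent

Chaining the given relations yields r < k < h < u < t < s, so r < s. But one relation states s < r. These cannot both hold.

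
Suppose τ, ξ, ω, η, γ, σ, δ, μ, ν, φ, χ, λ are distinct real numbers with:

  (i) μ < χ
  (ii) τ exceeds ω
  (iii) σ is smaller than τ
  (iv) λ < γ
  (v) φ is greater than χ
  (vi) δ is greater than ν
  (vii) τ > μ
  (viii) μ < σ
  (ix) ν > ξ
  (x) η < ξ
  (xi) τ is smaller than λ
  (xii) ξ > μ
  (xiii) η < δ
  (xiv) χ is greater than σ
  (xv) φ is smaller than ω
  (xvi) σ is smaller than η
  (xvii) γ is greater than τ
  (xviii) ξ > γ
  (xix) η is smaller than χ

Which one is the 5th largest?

Chaining the given pairs: μ < σ < η < χ < φ < ω < τ < λ < γ < ξ < ν < δ.
The 5th largest is λ.

λ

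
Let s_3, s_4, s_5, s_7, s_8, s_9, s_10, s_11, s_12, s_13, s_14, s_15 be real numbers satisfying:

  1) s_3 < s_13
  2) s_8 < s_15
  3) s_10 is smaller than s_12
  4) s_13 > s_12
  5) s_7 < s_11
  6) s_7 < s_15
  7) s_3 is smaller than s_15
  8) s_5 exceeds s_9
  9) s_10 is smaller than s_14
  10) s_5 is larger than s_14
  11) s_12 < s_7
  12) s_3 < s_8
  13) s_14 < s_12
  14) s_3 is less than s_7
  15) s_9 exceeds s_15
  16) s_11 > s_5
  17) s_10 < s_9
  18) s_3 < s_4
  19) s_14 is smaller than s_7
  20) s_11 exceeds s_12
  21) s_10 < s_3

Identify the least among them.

s_14 is not least since s_10 < s_14; s_3 is not least since s_10 < s_3; s_12 is not least since s_14 < s_12; s_7 is not least since s_12 < s_7; s_13 is not least since s_3 < s_13; s_8 is not least since s_3 < s_8; s_15 is not least since s_3 < s_15; s_9 is not least since s_10 < s_9; s_4 is not least since s_3 < s_4; s_5 is not least since s_9 < s_5; s_11 is not least since s_7 < s_11.
Only s_10 has nothing below it, so s_10 is the least.

s_10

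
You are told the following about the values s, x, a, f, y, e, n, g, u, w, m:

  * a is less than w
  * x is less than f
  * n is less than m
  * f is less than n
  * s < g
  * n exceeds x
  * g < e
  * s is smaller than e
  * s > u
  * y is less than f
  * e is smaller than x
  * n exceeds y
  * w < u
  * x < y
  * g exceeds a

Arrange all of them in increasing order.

a < w < u < s < g < e < x < y < f < n < m

The consecutive links are each given: a < w; w < u; u < s; s < g; g < e; e < x; x < y; y < f; f < n; n < m.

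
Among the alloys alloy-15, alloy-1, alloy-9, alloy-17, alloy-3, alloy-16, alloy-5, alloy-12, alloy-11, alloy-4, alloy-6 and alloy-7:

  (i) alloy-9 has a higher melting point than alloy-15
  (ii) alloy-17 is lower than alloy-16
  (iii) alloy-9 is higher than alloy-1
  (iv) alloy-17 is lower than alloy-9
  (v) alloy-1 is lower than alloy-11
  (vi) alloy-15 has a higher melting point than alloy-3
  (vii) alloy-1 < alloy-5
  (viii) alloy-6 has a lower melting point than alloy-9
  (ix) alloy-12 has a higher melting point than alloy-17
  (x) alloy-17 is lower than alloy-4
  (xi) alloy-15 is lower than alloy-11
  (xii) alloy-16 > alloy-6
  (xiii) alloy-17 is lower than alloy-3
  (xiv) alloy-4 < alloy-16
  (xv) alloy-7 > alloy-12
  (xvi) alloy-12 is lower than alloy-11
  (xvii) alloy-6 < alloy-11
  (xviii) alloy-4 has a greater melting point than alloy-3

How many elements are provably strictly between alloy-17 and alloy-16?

2

The relations place alloy-17 below alloy-16. An element lies strictly between them when it is forced above alloy-17 and also forced below alloy-16.
Above alloy-17: {alloy-3, alloy-15, alloy-12, alloy-4, alloy-9, alloy-11, alloy-7}. Below alloy-16: {alloy-3, alloy-4, alloy-6}.
Intersection: {alloy-3, alloy-4} — 2.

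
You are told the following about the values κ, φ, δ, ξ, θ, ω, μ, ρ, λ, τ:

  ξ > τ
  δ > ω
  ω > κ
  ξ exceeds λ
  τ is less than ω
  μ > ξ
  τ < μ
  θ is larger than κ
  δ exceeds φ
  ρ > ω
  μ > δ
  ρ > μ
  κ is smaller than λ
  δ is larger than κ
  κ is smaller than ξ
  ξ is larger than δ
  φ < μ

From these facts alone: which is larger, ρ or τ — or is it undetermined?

Link the given pairs in sequence: τ < ω; ω < δ; δ < ξ; ξ < μ; μ < ρ.
Together: τ < ω < δ < ξ < μ < ρ.
So ρ is larger.

ρ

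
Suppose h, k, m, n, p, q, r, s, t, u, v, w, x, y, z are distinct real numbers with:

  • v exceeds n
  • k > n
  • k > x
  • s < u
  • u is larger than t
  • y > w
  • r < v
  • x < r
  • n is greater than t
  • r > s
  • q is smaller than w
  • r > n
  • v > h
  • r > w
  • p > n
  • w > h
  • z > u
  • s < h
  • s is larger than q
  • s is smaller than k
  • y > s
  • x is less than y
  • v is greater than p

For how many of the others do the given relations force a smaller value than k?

The elements the relations force below k are t, q, n, s, x — no chain reaches any other.
That is 5.

5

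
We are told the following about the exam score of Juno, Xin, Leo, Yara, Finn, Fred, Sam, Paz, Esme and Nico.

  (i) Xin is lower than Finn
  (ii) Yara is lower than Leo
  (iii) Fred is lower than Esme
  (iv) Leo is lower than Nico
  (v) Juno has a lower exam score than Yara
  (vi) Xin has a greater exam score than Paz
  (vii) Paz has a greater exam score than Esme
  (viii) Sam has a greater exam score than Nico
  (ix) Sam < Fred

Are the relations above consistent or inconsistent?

Every relation is compatible with Juno < Yara < Leo < Nico < Sam < Fred < Esme < Paz < Xin < Finn; the set is consistent.

consistent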